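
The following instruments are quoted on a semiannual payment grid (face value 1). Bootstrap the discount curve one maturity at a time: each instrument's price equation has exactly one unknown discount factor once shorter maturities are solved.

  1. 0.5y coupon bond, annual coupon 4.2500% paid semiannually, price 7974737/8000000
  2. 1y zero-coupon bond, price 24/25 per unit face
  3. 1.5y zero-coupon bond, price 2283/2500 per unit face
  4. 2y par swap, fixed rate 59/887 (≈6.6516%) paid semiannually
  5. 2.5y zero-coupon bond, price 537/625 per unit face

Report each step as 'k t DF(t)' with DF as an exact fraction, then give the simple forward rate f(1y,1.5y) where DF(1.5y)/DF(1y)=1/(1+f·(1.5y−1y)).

1 1/2 9761/10000
2 1 24/25
3 3/2 2283/2500
4 2 8761/10000
5 5/2 537/625
f(1y,1.5y) = ((24/25)/(2283/2500) − 1)/(1/2) = 78/761 ≈ 10.2497%

step 1 [0.5y] bond c/2=17/800: DF=(7974737/8000000 − 17/800·(0))/(1+17/800) = 9761/10000 ≈ 0.976100
step 2 [1y] zero: DF = P = 24/25 ≈ 0.960000
step 3 [1.5y] zero: DF = P = 2283/2500 ≈ 0.913200
step 4 [2y] swap r/2=59/1774: DF=(1 − 59/1774·(0.976100+0.960000+0.913200))/(1+59/1774) = 8761/10000 ≈ 0.876100
step 5 [2.5y] zero: DF = P = 537/625 ≈ 0.859200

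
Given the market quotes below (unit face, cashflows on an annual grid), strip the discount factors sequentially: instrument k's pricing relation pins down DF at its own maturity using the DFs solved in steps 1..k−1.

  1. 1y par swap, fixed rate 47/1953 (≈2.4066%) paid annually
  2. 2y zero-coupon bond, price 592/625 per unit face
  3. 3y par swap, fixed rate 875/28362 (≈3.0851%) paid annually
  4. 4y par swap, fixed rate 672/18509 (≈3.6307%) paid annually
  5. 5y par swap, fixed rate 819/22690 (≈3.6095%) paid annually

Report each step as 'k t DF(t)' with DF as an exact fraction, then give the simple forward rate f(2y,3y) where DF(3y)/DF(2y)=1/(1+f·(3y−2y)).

1 1 1953/2000
2 2 592/625
3 3 73/80
4 4 541/625
5 5 4181/5000
f(2y,3y) = ((592/625)/(73/80) − 1)/(1) = 347/9125 ≈ 3.8027%

step 1 [1y] swap r/1=47/1953: DF=(1 − 47/1953·(0))/(1+47/1953) = 1953/2000 ≈ 0.976500
step 2 [2y] zero: DF = P = 592/625 ≈ 0.947200
step 3 [3y] swap r/1=875/28362: DF=(1 − 875/28362·(0.976500+0.947200))/(1+875/28362) = 73/80 ≈ 0.912500
step 4 [4y] swap r/1=672/18509: DF=(1 − 672/18509·(0.976500+0.947200+0.912500))/(1+672/18509) = 541/625 ≈ 0.865600
step 5 [5y] swap r/1=819/22690: DF=(1 − 819/22690·(0.976500+0.947200+0.912500+0.865600))/(1+819/22690) = 4181/5000 ≈ 0.836200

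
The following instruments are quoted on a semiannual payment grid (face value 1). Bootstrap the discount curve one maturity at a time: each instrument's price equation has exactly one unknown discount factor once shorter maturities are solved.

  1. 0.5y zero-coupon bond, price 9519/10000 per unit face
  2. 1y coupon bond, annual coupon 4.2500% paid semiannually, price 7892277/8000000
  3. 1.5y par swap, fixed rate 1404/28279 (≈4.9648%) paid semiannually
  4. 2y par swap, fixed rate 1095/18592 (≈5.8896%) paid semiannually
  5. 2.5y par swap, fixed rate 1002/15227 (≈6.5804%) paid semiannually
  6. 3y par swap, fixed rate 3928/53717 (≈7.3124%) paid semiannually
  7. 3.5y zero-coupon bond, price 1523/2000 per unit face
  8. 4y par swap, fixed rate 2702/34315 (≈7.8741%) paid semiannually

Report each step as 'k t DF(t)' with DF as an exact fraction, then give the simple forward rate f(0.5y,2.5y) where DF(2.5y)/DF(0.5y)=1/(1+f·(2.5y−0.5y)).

1 1/2 9519/10000
2 1 4731/5000
3 3/2 4649/5000
4 2 1781/2000
5 5/2 8497/10000
6 3 2009/2500
7 7/2 1523/2000
8 4 3649/5000
f(0.5y,2.5y) = ((9519/10000)/(8497/10000) − 1)/(2) = 511/8497 ≈ 6.0139%

step 1 [0.5y] zero: DF = P = 9519/10000 ≈ 0.951900
step 2 [1y] bond c/2=17/800: DF=(7892277/8000000 − 17/800·(0.951900))/(1+17/800) = 4731/5000 ≈ 0.946200
step 3 [1.5y] swap r/2=702/28279: DF=(1 − 702/28279·(0.951900+0.946200))/(1+702/28279) = 4649/5000 ≈ 0.929800
step 4 [2y] swap r/2=1095/37184: DF=(1 − 1095/37184·(0.951900+0.946200+0.929800))/(1+1095/37184) = 1781/2000 ≈ 0.890500
step 5 [2.5y] swap r/2=501/15227: DF=(1 − 501/15227·(0.951900+0.946200+0.929800+0.890500))/(1+501/15227) = 8497/10000 ≈ 0.849700
step 6 [3y] swap r/2=1964/53717: DF=(1 − 1964/53717·(0.951900+0.946200+0.929800+0.890500+0.849700))/(1+1964/53717) = 2009/2500 ≈ 0.803600
step 7 [3.5y] zero: DF = P = 1523/2000 ≈ 0.761500
step 8 [4y] swap r/2=1351/34315: DF=(1 − 1351/34315·(0.951900+0.946200+0.929800+0.890500+0.849700+0.803600+0.761500))/(1+1351/34315) = 3649/5000 ≈ 0.729800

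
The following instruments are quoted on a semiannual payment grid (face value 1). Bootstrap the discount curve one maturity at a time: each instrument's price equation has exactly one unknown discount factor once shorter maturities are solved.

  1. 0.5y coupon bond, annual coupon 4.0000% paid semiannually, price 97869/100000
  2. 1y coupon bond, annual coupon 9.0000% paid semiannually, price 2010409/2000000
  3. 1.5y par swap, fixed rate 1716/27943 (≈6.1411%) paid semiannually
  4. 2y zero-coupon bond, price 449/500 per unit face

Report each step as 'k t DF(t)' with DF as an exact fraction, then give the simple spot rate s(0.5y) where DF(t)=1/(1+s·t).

step 1 [0.5y] bond c/2=1/50: DF=(97869/100000 − 1/50·(0))/(1+1/50) = 1919/2000 ≈ 0.959500
step 2 [1y] bond c/2=9/200: DF=(2010409/2000000 − 9/200·(0.959500))/(1+9/200) = 4603/5000 ≈ 0.920600
step 3 [1.5y] swap r/2=858/27943: DF=(1 − 858/27943·(0.959500+0.920600))/(1+858/27943) = 4571/5000 ≈ 0.914200
step 4 [2y] zero: DF = P = 449/500 ≈ 0.898000

1 1/2 1919/2000
2 1 4603/5000
3 3/2 4571/5000
4 2 449/500
s(0.5y) = (1/(1919/2000) − 1)/(1/2) = 162/1919 ≈ 8.4419%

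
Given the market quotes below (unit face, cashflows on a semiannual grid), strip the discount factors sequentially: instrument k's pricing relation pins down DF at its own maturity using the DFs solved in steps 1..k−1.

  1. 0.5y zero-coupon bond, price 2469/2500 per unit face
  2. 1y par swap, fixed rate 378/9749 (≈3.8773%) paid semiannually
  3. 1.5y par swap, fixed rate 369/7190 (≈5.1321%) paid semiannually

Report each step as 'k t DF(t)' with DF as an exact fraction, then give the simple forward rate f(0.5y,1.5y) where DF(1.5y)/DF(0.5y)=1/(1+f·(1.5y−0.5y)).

1 1/2 2469/2500
2 1 4811/5000
3 3/2 4631/5000
f(0.5y,1.5y) = ((2469/2500)/(4631/5000) − 1)/(1) = 307/4631 ≈ 6.6292%

step 1 [0.5y] zero: DF = P = 2469/2500 ≈ 0.987600
step 2 [1y] swap r/2=189/9749: DF=(1 − 189/9749·(0.987600))/(1+189/9749) = 4811/5000 ≈ 0.962200
step 3 [1.5y] swap r/2=369/14380: DF=(1 − 369/14380·(0.987600+0.962200))/(1+369/14380) = 4631/5000 ≈ 0.926200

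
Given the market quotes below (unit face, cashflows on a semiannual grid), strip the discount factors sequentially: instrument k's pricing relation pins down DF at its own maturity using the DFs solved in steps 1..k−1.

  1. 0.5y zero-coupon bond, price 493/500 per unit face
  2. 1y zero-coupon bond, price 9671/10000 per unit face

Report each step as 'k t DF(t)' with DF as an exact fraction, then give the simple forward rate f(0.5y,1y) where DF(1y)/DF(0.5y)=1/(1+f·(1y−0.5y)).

step 1 [0.5y] zero: DF = P = 493/500 ≈ 0.986000
step 2 [1y] zero: DF = P = 9671/10000 ≈ 0.967100

1 1/2 493/500
2 1 9671/10000
f(0.5y,1y) = ((493/500)/(9671/10000) − 1)/(1/2) = 378/9671 ≈ 3.9086%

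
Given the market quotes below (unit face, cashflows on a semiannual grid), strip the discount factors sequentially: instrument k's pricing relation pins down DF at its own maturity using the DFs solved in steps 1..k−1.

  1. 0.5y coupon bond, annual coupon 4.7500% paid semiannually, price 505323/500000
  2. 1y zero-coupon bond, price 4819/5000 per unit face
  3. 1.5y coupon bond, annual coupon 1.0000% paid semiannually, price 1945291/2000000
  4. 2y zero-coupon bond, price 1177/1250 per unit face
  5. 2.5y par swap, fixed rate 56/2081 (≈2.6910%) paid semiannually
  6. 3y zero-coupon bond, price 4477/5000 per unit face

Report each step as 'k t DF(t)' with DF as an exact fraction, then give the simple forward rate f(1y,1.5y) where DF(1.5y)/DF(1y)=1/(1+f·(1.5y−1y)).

1 1/2 617/625
2 1 4819/5000
3 3/2 9581/10000
4 2 1177/1250
5 5/2 2339/2500
6 3 4477/5000
f(1y,1.5y) = ((4819/5000)/(9581/10000) − 1)/(1/2) = 114/9581 ≈ 1.1899%

step 1 [0.5y] bond c/2=19/800: DF=(505323/500000 − 19/800·(0))/(1+19/800) = 617/625 ≈ 0.987200
step 2 [1y] zero: DF = P = 4819/5000 ≈ 0.963800
step 3 [1.5y] bond c/2=1/200: DF=(1945291/2000000 − 1/200·(0.987200+0.963800))/(1+1/200) = 9581/10000 ≈ 0.958100
step 4 [2y] zero: DF = P = 1177/1250 ≈ 0.941600
step 5 [2.5y] swap r/2=28/2081: DF=(1 − 28/2081·(0.987200+0.963800+0.958100+0.941600))/(1+28/2081) = 2339/2500 ≈ 0.935600
step 6 [3y] zero: DF = P = 4477/5000 ≈ 0.895400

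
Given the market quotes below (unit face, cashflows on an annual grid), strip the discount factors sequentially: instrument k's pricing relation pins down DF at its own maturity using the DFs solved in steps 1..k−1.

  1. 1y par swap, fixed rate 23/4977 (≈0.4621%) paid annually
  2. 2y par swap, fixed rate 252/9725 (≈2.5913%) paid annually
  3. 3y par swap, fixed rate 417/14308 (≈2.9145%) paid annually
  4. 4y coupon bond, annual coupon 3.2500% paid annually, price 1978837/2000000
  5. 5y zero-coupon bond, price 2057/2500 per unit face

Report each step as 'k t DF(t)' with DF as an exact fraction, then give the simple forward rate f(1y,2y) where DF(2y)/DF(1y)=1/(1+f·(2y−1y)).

1 1 4977/5000
2 2 1187/1250
3 3 4583/5000
4 4 4341/5000
5 5 2057/2500
f(1y,2y) = ((4977/5000)/(1187/1250) − 1)/(1) = 229/4748 ≈ 4.8231%

step 1 [1y] swap r/1=23/4977: DF=(1 − 23/4977·(0))/(1+23/4977) = 4977/5000 ≈ 0.995400
step 2 [2y] swap r/1=252/9725: DF=(1 − 252/9725·(0.995400))/(1+252/9725) = 1187/1250 ≈ 0.949600
step 3 [3y] swap r/1=417/14308: DF=(1 − 417/14308·(0.995400+0.949600))/(1+417/14308) = 4583/5000 ≈ 0.916600
step 4 [4y] bond c/1=13/400: DF=(1978837/2000000 − 13/400·(0.995400+0.949600+0.916600))/(1+13/400) = 4341/5000 ≈ 0.868200
step 5 [5y] zero: DF = P = 2057/2500 ≈ 0.822800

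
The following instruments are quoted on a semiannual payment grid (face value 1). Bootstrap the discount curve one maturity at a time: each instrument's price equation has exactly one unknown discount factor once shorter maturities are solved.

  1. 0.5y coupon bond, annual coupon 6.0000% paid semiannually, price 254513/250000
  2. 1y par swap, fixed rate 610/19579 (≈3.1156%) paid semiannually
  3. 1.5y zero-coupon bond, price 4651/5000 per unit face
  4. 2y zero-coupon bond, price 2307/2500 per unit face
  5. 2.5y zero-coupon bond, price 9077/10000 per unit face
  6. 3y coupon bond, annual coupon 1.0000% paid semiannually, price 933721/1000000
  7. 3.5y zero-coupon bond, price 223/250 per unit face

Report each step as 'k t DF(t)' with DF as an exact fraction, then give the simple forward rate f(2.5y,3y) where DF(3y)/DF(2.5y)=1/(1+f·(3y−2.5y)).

step 1 [0.5y] bond c/2=3/100: DF=(254513/250000 − 3/100·(0))/(1+3/100) = 2471/2500 ≈ 0.988400
step 2 [1y] swap r/2=305/19579: DF=(1 − 305/19579·(0.988400))/(1+305/19579) = 1939/2000 ≈ 0.969500
step 3 [1.5y] zero: DF = P = 4651/5000 ≈ 0.930200
step 4 [2y] zero: DF = P = 2307/2500 ≈ 0.922800
step 5 [2.5y] zero: DF = P = 9077/10000 ≈ 0.907700
step 6 [3y] bond c/2=1/200: DF=(933721/1000000 − 1/200·(0.988400+0.969500+0.930200+0.922800+0.907700))/(1+1/200) = 566/625 ≈ 0.905600
step 7 [3.5y] zero: DF = P = 223/250 ≈ 0.892000

1 1/2 2471/2500
2 1 1939/2000
3 3/2 4651/5000
4 2 2307/2500
5 5/2 9077/10000
6 3 566/625
7 7/2 223/250
f(2.5y,3y) = ((9077/10000)/(566/625) − 1)/(1/2) = 21/4528 ≈ 0.4638%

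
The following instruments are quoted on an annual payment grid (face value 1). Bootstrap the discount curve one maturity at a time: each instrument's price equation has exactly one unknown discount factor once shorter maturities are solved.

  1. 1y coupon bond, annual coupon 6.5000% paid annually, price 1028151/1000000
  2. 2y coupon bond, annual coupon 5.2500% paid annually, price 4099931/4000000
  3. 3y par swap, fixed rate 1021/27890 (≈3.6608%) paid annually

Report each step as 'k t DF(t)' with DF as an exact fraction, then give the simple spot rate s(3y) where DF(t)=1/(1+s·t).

1 1 4827/5000
2 2 9257/10000
3 3 8979/10000
s(3y) = (1/(8979/10000) − 1)/(3) = 1021/26937 ≈ 3.7903%

step 1 [1y] bond c/1=13/200: DF=(1028151/1000000 − 13/200·(0))/(1+13/200) = 4827/5000 ≈ 0.965400
step 2 [2y] bond c/1=21/400: DF=(4099931/4000000 − 21/400·(0.965400))/(1+21/400) = 9257/10000 ≈ 0.925700
step 3 [3y] swap r/1=1021/27890: DF=(1 − 1021/27890·(0.965400+0.925700))/(1+1021/27890) = 8979/10000 ≈ 0.897900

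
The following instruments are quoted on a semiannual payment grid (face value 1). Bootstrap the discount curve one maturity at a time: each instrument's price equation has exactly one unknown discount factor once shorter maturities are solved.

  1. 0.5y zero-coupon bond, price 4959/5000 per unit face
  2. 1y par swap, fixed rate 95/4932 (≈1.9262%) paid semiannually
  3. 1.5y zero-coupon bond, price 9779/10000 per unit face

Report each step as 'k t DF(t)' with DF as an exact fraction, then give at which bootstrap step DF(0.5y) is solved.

1 1/2 4959/5000
2 1 981/1000
3 3/2 9779/10000
DF(0.5y) is solved at step 1

step 1 [0.5y] zero: DF = P = 4959/5000 ≈ 0.991800
step 2 [1y] swap r/2=95/9864: DF=(1 − 95/9864·(0.991800))/(1+95/9864) = 981/1000 ≈ 0.981000
step 3 [1.5y] zero: DF = P = 9779/10000 ≈ 0.977900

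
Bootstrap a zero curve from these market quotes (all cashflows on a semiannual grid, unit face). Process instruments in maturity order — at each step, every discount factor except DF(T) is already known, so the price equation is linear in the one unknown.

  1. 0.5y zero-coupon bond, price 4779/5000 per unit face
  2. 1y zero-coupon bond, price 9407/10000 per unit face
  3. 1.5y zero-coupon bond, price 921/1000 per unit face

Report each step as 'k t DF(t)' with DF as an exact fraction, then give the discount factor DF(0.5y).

step 1 [0.5y] zero: DF = P = 4779/5000 ≈ 0.955800
step 2 [1y] zero: DF = P = 9407/10000 ≈ 0.940700
step 3 [1.5y] zero: DF = P = 921/1000 ≈ 0.921000

1 1/2 4779/5000
2 1 9407/10000
3 3/2 921/1000
DF(0.5y) = 4779/5000 ≈ 0.955800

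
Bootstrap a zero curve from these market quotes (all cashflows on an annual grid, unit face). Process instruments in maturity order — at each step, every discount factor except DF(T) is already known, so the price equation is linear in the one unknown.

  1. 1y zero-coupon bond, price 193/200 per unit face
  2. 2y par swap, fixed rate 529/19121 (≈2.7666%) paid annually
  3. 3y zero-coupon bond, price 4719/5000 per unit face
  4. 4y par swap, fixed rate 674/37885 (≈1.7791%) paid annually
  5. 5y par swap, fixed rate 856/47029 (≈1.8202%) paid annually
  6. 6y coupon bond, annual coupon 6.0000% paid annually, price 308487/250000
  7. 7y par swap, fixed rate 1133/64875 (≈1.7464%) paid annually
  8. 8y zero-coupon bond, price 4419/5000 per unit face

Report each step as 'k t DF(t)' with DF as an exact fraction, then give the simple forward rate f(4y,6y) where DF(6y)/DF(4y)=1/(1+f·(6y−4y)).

1 1 193/200
2 2 9471/10000
3 3 4719/5000
4 4 4663/5000
5 5 1143/1250
6 6 8979/10000
7 7 8867/10000
8 8 4419/5000
f(4y,6y) = ((4663/5000)/(8979/10000) − 1)/(2) = 347/17958 ≈ 1.9323%

step 1 [1y] zero: DF = P = 193/200 ≈ 0.965000
step 2 [2y] swap r/1=529/19121: DF=(1 − 529/19121·(0.965000))/(1+529/19121) = 9471/10000 ≈ 0.947100
step 3 [3y] zero: DF = P = 4719/5000 ≈ 0.943800
step 4 [4y] swap r/1=674/37885: DF=(1 − 674/37885·(0.965000+0.947100+0.943800))/(1+674/37885) = 4663/5000 ≈ 0.932600
step 5 [5y] swap r/1=856/47029: DF=(1 − 856/47029·(0.965000+0.947100+0.943800+0.932600))/(1+856/47029) = 1143/1250 ≈ 0.914400
step 6 [6y] bond c/1=3/50: DF=(308487/250000 − 3/50·(0.965000+0.947100+0.943800+0.932600+0.914400))/(1+3/50) = 8979/10000 ≈ 0.897900
step 7 [7y] swap r/1=1133/64875: DF=(1 − 1133/64875·(0.965000+0.947100+0.943800+0.932600+0.914400+0.897900))/(1+1133/64875) = 8867/10000 ≈ 0.886700
step 8 [8y] zero: DF = P = 4419/5000 ≈ 0.883800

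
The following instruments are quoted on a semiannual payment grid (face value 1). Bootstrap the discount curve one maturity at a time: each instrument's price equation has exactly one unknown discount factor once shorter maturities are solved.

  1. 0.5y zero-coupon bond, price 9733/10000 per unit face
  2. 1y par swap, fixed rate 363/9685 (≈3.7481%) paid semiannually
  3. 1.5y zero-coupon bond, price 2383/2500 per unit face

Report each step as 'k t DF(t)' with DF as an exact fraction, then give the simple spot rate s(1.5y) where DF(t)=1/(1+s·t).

step 1 [0.5y] zero: DF = P = 9733/10000 ≈ 0.973300
step 2 [1y] swap r/2=363/19370: DF=(1 − 363/19370·(0.973300))/(1+363/19370) = 9637/10000 ≈ 0.963700
step 3 [1.5y] zero: DF = P = 2383/2500 ≈ 0.953200

1 1/2 9733/10000
2 1 9637/10000
3 3/2 2383/2500
s(1.5y) = (1/(2383/2500) − 1)/(3/2) = 78/2383 ≈ 3.2732%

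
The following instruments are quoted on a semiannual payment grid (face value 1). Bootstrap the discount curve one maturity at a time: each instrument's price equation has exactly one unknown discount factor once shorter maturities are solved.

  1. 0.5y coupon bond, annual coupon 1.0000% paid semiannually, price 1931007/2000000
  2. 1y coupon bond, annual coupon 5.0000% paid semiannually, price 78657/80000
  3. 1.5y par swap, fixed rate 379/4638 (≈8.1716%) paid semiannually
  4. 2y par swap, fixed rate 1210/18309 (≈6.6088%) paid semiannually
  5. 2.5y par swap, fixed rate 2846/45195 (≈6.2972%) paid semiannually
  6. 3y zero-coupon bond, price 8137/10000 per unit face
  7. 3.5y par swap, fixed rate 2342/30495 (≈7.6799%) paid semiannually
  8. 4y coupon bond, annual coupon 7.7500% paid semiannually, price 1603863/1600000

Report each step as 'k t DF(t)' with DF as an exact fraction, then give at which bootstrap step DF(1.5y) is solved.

1 1/2 9607/10000
2 1 4679/5000
3 3/2 8863/10000
4 2 879/1000
5 5/2 8577/10000
6 3 8137/10000
7 7/2 3829/5000
8 4 59/80
DF(1.5y) is solved at step 3

step 1 [0.5y] bond c/2=1/200: DF=(1931007/2000000 − 1/200·(0))/(1+1/200) = 9607/10000 ≈ 0.960700
step 2 [1y] bond c/2=1/40: DF=(78657/80000 − 1/40·(0.960700))/(1+1/40) = 4679/5000 ≈ 0.935800
step 3 [1.5y] swap r/2=379/9276: DF=(1 − 379/9276·(0.960700+0.935800))/(1+379/9276) = 8863/10000 ≈ 0.886300
step 4 [2y] swap r/2=605/18309: DF=(1 − 605/18309·(0.960700+0.935800+0.886300))/(1+605/18309) = 879/1000 ≈ 0.879000
step 5 [2.5y] swap r/2=1423/45195: DF=(1 − 1423/45195·(0.960700+0.935800+0.886300+0.879000))/(1+1423/45195) = 8577/10000 ≈ 0.857700
step 6 [3y] zero: DF = P = 8137/10000 ≈ 0.813700
step 7 [3.5y] swap r/2=1171/30495: DF=(1 − 1171/30495·(0.960700+0.935800+0.886300+0.879000+0.857700+0.813700))/(1+1171/30495) = 3829/5000 ≈ 0.765800
step 8 [4y] bond c/2=31/800: DF=(1603863/1600000 − 31/800·(0.960700+0.935800+0.886300+0.879000+0.857700+0.813700+0.765800))/(1+31/800) = 59/80 ≈ 0.737500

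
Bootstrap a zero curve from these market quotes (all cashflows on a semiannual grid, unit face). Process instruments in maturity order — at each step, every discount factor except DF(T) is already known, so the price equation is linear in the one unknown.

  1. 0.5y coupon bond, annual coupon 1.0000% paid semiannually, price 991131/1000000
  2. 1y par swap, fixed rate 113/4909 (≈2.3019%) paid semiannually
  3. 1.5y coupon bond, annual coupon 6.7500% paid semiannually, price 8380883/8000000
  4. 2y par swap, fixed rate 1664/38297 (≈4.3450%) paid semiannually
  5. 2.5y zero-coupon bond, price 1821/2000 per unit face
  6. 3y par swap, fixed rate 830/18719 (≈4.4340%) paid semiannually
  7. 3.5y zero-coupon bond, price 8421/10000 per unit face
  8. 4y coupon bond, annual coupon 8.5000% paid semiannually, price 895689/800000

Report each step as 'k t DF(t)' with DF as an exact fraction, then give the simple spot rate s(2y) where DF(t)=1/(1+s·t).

step 1 [0.5y] bond c/2=1/200: DF=(991131/1000000 − 1/200·(0))/(1+1/200) = 4931/5000 ≈ 0.986200
step 2 [1y] swap r/2=113/9818: DF=(1 − 113/9818·(0.986200))/(1+113/9818) = 4887/5000 ≈ 0.977400
step 3 [1.5y] bond c/2=27/800: DF=(8380883/8000000 − 27/800·(0.986200+0.977400))/(1+27/800) = 9493/10000 ≈ 0.949300
step 4 [2y] swap r/2=832/38297: DF=(1 − 832/38297·(0.986200+0.977400+0.949300))/(1+832/38297) = 573/625 ≈ 0.916800
step 5 [2.5y] zero: DF = P = 1821/2000 ≈ 0.910500
step 6 [3y] swap r/2=415/18719: DF=(1 − 415/18719·(0.986200+0.977400+0.949300+0.916800+0.910500))/(1+415/18719) = 1751/2000 ≈ 0.875500
step 7 [3.5y] zero: DF = P = 8421/10000 ≈ 0.842100
step 8 [4y] bond c/2=17/400: DF=(895689/800000 − 17/400·(0.986200+0.977400+0.949300+0.916800+0.910500+0.875500+0.842100))/(1+17/400) = 8107/10000 ≈ 0.810700

1 1/2 4931/5000
2 1 4887/5000
3 3/2 9493/10000
4 2 573/625
5 5/2 1821/2000
6 3 1751/2000
7 7/2 8421/10000
8 4 8107/10000
s(2y) = (1/(573/625) − 1)/(2) = 26/573 ≈ 4.5375%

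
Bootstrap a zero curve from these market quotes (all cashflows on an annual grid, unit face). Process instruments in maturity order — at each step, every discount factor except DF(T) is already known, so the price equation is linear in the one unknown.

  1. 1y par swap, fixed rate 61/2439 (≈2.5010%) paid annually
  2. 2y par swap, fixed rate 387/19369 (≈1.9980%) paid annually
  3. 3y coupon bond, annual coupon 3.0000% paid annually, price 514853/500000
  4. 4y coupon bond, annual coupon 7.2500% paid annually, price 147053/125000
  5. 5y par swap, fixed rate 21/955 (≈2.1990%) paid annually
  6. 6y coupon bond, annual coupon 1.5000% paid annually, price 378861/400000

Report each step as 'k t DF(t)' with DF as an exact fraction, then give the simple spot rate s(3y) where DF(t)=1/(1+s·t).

1 1 2439/2500
2 2 9613/10000
3 3 9433/10000
4 4 4511/5000
5 5 8971/10000
6 6 108/125
s(3y) = (1/(9433/10000) − 1)/(3) = 189/9433 ≈ 2.0036%

step 1 [1y] swap r/1=61/2439: DF=(1 − 61/2439·(0))/(1+61/2439) = 2439/2500 ≈ 0.975600
step 2 [2y] swap r/1=387/19369: DF=(1 − 387/19369·(0.975600))/(1+387/19369) = 9613/10000 ≈ 0.961300
step 3 [3y] bond c/1=3/100: DF=(514853/500000 − 3/100·(0.975600+0.961300))/(1+3/100) = 9433/10000 ≈ 0.943300
step 4 [4y] bond c/1=29/400: DF=(147053/125000 − 29/400·(0.975600+0.961300+0.943300))/(1+29/400) = 4511/5000 ≈ 0.902200
step 5 [5y] swap r/1=21/955: DF=(1 − 21/955·(0.975600+0.961300+0.943300+0.902200))/(1+21/955) = 8971/10000 ≈ 0.897100
step 6 [6y] bond c/1=3/200: DF=(378861/400000 − 3/200·(0.975600+0.961300+0.943300+0.902200+0.897100))/(1+3/200) = 108/125 ≈ 0.864000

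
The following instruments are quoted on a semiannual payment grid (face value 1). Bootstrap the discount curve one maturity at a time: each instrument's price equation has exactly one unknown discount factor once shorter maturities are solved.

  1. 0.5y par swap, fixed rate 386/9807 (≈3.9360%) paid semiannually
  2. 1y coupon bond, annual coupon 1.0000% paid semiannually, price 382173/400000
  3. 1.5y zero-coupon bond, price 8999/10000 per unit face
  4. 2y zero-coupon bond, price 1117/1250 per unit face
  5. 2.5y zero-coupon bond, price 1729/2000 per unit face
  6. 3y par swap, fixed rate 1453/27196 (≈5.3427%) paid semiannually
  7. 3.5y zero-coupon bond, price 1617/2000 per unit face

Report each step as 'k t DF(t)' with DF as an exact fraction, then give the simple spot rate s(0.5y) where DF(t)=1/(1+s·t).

step 1 [0.5y] swap r/2=193/9807: DF=(1 − 193/9807·(0))/(1+193/9807) = 9807/10000 ≈ 0.980700
step 2 [1y] bond c/2=1/200: DF=(382173/400000 − 1/200·(0.980700))/(1+1/200) = 4729/5000 ≈ 0.945800
step 3 [1.5y] zero: DF = P = 8999/10000 ≈ 0.899900
step 4 [2y] zero: DF = P = 1117/1250 ≈ 0.893600
step 5 [2.5y] zero: DF = P = 1729/2000 ≈ 0.864500
step 6 [3y] swap r/2=1453/54392: DF=(1 − 1453/54392·(0.980700+0.945800+0.899900+0.893600+0.864500))/(1+1453/54392) = 8547/10000 ≈ 0.854700
step 7 [3.5y] zero: DF = P = 1617/2000 ≈ 0.808500

1 1/2 9807/10000
2 1 4729/5000
3 3/2 8999/10000
4 2 1117/1250
5 5/2 1729/2000
6 3 8547/10000
7 7/2 1617/2000
s(0.5y) = (1/(9807/10000) − 1)/(1/2) = 386/9807 ≈ 3.9360%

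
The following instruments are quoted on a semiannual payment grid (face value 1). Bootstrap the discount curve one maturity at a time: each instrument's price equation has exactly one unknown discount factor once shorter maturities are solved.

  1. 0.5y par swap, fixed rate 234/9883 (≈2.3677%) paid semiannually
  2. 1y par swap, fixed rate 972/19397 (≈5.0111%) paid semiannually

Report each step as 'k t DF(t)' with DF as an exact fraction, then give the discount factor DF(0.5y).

step 1 [0.5y] swap r/2=117/9883: DF=(1 − 117/9883·(0))/(1+117/9883) = 9883/10000 ≈ 0.988300
step 2 [1y] swap r/2=486/19397: DF=(1 − 486/19397·(0.988300))/(1+486/19397) = 4757/5000 ≈ 0.951400

1 1/2 9883/10000
2 1 4757/5000
DF(0.5y) = 9883/10000 ≈ 0.988300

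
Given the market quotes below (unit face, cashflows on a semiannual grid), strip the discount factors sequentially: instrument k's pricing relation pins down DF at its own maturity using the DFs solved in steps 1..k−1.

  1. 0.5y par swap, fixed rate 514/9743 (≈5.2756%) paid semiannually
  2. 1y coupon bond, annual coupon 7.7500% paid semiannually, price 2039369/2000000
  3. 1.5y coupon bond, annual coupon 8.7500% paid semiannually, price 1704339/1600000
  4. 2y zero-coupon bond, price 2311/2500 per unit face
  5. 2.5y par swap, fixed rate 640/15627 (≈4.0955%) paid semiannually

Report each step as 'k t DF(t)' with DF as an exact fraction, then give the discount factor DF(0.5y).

1 1/2 9743/10000
2 1 9453/10000
3 3/2 9401/10000
4 2 2311/2500
5 5/2 113/125
DF(0.5y) = 9743/10000 ≈ 0.974300

step 1 [0.5y] swap r/2=257/9743: DF=(1 − 257/9743·(0))/(1+257/9743) = 9743/10000 ≈ 0.974300
step 2 [1y] bond c/2=31/800: DF=(2039369/2000000 − 31/800·(0.974300))/(1+31/800) = 9453/10000 ≈ 0.945300
step 3 [1.5y] bond c/2=7/160: DF=(1704339/1600000 − 7/160·(0.974300+0.945300))/(1+7/160) = 9401/10000 ≈ 0.940100
step 4 [2y] zero: DF = P = 2311/2500 ≈ 0.924400
step 5 [2.5y] swap r/2=320/15627: DF=(1 − 320/15627·(0.974300+0.945300+0.940100+0.924400))/(1+320/15627) = 113/125 ≈ 0.904000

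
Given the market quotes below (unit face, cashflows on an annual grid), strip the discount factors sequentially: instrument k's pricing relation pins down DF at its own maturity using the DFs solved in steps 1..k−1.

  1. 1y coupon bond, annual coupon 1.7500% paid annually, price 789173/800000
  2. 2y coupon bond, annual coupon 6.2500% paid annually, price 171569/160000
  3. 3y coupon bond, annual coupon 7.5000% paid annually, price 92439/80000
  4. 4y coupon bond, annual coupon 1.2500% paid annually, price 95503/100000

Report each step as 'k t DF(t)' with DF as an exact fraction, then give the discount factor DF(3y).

step 1 [1y] bond c/1=7/400: DF=(789173/800000 − 7/400·(0))/(1+7/400) = 1939/2000 ≈ 0.969500
step 2 [2y] bond c/1=1/16: DF=(171569/160000 − 1/16·(0.969500))/(1+1/16) = 4761/5000 ≈ 0.952200
step 3 [3y] bond c/1=3/40: DF=(92439/80000 − 3/40·(0.969500+0.952200))/(1+3/40) = 588/625 ≈ 0.940800
step 4 [4y] bond c/1=1/80: DF=(95503/100000 − 1/80·(0.969500+0.952200+0.940800))/(1+1/80) = 9079/10000 ≈ 0.907900

1 1 1939/2000
2 2 4761/5000
3 3 588/625
4 4 9079/10000
DF(3y) = 588/625 ≈ 0.940800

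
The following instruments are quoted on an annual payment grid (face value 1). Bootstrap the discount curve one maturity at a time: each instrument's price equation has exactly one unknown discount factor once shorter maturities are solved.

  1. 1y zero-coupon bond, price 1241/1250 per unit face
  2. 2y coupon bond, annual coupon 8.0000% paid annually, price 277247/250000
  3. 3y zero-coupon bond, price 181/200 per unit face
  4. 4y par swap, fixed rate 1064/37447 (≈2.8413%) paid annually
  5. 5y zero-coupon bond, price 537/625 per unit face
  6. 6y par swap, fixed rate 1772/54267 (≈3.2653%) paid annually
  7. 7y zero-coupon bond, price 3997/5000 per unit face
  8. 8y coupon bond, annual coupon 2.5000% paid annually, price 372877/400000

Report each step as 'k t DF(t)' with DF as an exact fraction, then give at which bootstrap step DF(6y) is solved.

step 1 [1y] zero: DF = P = 1241/1250 ≈ 0.992800
step 2 [2y] bond c/1=2/25: DF=(277247/250000 − 2/25·(0.992800))/(1+2/25) = 9533/10000 ≈ 0.953300
step 3 [3y] zero: DF = P = 181/200 ≈ 0.905000
step 4 [4y] swap r/1=1064/37447: DF=(1 − 1064/37447·(0.992800+0.953300+0.905000))/(1+1064/37447) = 1117/1250 ≈ 0.893600
step 5 [5y] zero: DF = P = 537/625 ≈ 0.859200
step 6 [6y] swap r/1=1772/54267: DF=(1 − 1772/54267·(0.992800+0.953300+0.905000+0.893600+0.859200))/(1+1772/54267) = 2057/2500 ≈ 0.822800
step 7 [7y] zero: DF = P = 3997/5000 ≈ 0.799400
step 8 [8y] bond c/1=1/40: DF=(372877/400000 − 1/40·(0.992800+0.953300+0.905000+0.893600+0.859200+0.822800+0.799400))/(1+1/40) = 947/1250 ≈ 0.757600

1 1 1241/1250
2 2 9533/10000
3 3 181/200
4 4 1117/1250
5 5 537/625
6 6 2057/2500
7 7 3997/5000
8 8 947/1250
DF(6y) is solved at step 6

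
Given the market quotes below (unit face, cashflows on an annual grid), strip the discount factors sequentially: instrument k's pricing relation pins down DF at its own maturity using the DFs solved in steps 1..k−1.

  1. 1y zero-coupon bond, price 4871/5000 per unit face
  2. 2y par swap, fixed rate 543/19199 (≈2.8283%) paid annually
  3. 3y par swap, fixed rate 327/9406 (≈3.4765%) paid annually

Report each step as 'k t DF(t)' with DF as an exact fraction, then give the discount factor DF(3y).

step 1 [1y] zero: DF = P = 4871/5000 ≈ 0.974200
step 2 [2y] swap r/1=543/19199: DF=(1 − 543/19199·(0.974200))/(1+543/19199) = 9457/10000 ≈ 0.945700
step 3 [3y] swap r/1=327/9406: DF=(1 − 327/9406·(0.974200+0.945700))/(1+327/9406) = 9019/10000 ≈ 0.901900

1 1 4871/5000
2 2 9457/10000
3 3 9019/10000
DF(3y) = 9019/10000 ≈ 0.901900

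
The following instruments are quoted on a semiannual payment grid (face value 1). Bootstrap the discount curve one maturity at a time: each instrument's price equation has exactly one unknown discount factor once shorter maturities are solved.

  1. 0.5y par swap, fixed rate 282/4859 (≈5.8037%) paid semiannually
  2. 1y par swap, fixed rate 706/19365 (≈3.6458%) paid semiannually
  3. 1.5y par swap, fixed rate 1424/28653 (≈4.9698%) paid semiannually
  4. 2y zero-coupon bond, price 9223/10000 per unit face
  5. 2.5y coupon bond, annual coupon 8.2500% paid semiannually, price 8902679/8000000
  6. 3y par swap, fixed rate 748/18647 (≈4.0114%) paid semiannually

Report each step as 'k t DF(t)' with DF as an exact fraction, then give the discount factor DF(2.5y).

1 1/2 4859/5000
2 1 9647/10000
3 3/2 1161/1250
4 2 9223/10000
5 5/2 9187/10000
6 3 4439/5000
DF(2.5y) = 9187/10000 ≈ 0.918700

step 1 [0.5y] swap r/2=141/4859: DF=(1 − 141/4859·(0))/(1+141/4859) = 4859/5000 ≈ 0.971800
step 2 [1y] swap r/2=353/19365: DF=(1 − 353/19365·(0.971800))/(1+353/19365) = 9647/10000 ≈ 0.964700
step 3 [1.5y] swap r/2=712/28653: DF=(1 − 712/28653·(0.971800+0.964700))/(1+712/28653) = 1161/1250 ≈ 0.928800
step 4 [2y] zero: DF = P = 9223/10000 ≈ 0.922300
step 5 [2.5y] bond c/2=33/800: DF=(8902679/8000000 − 33/800·(0.971800+0.964700+0.928800+0.922300))/(1+33/800) = 9187/10000 ≈ 0.918700
step 6 [3y] swap r/2=374/18647: DF=(1 − 374/18647·(0.971800+0.964700+0.928800+0.922300+0.918700))/(1+374/18647) = 4439/5000 ≈ 0.887800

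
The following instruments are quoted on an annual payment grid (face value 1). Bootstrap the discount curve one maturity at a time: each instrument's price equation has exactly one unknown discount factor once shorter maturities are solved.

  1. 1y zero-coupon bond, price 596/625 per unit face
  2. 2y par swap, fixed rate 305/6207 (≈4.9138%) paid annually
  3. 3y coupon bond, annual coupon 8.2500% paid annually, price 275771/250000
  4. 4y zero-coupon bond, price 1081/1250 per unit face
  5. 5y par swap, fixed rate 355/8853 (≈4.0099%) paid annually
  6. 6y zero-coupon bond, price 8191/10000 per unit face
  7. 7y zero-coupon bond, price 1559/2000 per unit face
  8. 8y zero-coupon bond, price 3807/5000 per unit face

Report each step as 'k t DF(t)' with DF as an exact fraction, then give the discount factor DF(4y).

step 1 [1y] zero: DF = P = 596/625 ≈ 0.953600
step 2 [2y] swap r/1=305/6207: DF=(1 − 305/6207·(0.953600))/(1+305/6207) = 1817/2000 ≈ 0.908500
step 3 [3y] bond c/1=33/400: DF=(275771/250000 − 33/400·(0.953600+0.908500))/(1+33/400) = 8771/10000 ≈ 0.877100
step 4 [4y] zero: DF = P = 1081/1250 ≈ 0.864800
step 5 [5y] swap r/1=355/8853: DF=(1 − 355/8853·(0.953600+0.908500+0.877100+0.864800))/(1+355/8853) = 329/400 ≈ 0.822500
step 6 [6y] zero: DF = P = 8191/10000 ≈ 0.819100
step 7 [7y] zero: DF = P = 1559/2000 ≈ 0.779500
step 8 [8y] zero: DF = P = 3807/5000 ≈ 0.761400

1 1 596/625
2 2 1817/2000
3 3 8771/10000
4 4 1081/1250
5 5 329/400
6 6 8191/10000
7 7 1559/2000
8 8 3807/5000
DF(4y) = 1081/1250 ≈ 0.864800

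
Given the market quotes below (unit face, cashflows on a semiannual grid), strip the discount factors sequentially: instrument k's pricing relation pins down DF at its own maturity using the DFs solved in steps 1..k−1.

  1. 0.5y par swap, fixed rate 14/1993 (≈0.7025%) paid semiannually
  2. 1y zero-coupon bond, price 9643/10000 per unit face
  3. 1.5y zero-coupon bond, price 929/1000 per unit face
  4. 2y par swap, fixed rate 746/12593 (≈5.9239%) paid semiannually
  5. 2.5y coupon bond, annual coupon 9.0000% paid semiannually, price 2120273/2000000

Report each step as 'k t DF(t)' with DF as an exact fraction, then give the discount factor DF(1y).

step 1 [0.5y] swap r/2=7/1993: DF=(1 − 7/1993·(0))/(1+7/1993) = 1993/2000 ≈ 0.996500
step 2 [1y] zero: DF = P = 9643/10000 ≈ 0.964300
step 3 [1.5y] zero: DF = P = 929/1000 ≈ 0.929000
step 4 [2y] swap r/2=373/12593: DF=(1 − 373/12593·(0.996500+0.964300+0.929000))/(1+373/12593) = 8881/10000 ≈ 0.888100
step 5 [2.5y] bond c/2=9/200: DF=(2120273/2000000 − 9/200·(0.996500+0.964300+0.929000+0.888100))/(1+9/200) = 4259/5000 ≈ 0.851800

1 1/2 1993/2000
2 1 9643/10000
3 3/2 929/1000
4 2 8881/10000
5 5/2 4259/5000
DF(1y) = 9643/10000 ≈ 0.964300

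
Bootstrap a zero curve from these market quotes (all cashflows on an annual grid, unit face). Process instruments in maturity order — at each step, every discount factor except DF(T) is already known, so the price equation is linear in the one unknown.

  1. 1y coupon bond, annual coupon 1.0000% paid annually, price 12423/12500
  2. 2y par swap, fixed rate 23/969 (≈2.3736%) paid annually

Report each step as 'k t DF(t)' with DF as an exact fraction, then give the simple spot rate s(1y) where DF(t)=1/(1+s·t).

1 1 123/125
2 2 477/500
s(1y) = (1/(123/125) − 1)/(1) = 2/123 ≈ 1.6260%

step 1 [1y] bond c/1=1/100: DF=(12423/12500 − 1/100·(0))/(1+1/100) = 123/125 ≈ 0.984000
step 2 [2y] swap r/1=23/969: DF=(1 − 23/969·(0.984000))/(1+23/969) = 477/500 ≈ 0.954000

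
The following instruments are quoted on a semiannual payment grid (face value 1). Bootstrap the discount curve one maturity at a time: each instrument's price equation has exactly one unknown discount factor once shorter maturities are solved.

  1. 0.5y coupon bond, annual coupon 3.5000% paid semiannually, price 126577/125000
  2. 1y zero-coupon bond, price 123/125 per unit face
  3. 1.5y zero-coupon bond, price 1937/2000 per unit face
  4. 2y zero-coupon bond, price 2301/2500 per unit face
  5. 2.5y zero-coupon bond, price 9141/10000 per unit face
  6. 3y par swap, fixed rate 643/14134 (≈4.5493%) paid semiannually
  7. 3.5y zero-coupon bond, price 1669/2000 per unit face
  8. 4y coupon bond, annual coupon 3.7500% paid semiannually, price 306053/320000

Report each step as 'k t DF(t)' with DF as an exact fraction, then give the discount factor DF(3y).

1 1/2 622/625
2 1 123/125
3 3/2 1937/2000
4 2 2301/2500
5 5/2 9141/10000
6 3 4357/5000
7 7/2 1669/2000
8 4 4097/5000
DF(3y) = 4357/5000 ≈ 0.871400

step 1 [0.5y] bond c/2=7/400: DF=(126577/125000 − 7/400·(0))/(1+7/400) = 622/625 ≈ 0.995200
step 2 [1y] zero: DF = P = 123/125 ≈ 0.984000
step 3 [1.5y] zero: DF = P = 1937/2000 ≈ 0.968500
step 4 [2y] zero: DF = P = 2301/2500 ≈ 0.920400
step 5 [2.5y] zero: DF = P = 9141/10000 ≈ 0.914100
step 6 [3y] swap r/2=643/28268: DF=(1 − 643/28268·(0.995200+0.984000+0.968500+0.920400+0.914100))/(1+643/28268) = 4357/5000 ≈ 0.871400
step 7 [3.5y] zero: DF = P = 1669/2000 ≈ 0.834500
step 8 [4y] bond c/2=3/160: DF=(306053/320000 − 3/160·(0.995200+0.984000+0.968500+0.920400+0.914100+0.871400+0.834500))/(1+3/160) = 4097/5000 ≈ 0.819400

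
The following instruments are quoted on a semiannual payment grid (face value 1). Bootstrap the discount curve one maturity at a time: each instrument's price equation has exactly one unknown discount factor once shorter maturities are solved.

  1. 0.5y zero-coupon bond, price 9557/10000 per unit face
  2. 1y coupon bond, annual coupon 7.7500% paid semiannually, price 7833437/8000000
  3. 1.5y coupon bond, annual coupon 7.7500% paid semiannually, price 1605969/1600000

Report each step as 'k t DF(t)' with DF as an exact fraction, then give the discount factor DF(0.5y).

1 1/2 9557/10000
2 1 907/1000
3 3/2 1121/1250
DF(0.5y) = 9557/10000 ≈ 0.955700

step 1 [0.5y] zero: DF = P = 9557/10000 ≈ 0.955700
step 2 [1y] bond c/2=31/800: DF=(7833437/8000000 − 31/800·(0.955700))/(1+31/800) = 907/1000 ≈ 0.907000
step 3 [1.5y] bond c/2=31/800: DF=(1605969/1600000 − 31/800·(0.955700+0.907000))/(1+31/800) = 1121/1250 ≈ 0.896800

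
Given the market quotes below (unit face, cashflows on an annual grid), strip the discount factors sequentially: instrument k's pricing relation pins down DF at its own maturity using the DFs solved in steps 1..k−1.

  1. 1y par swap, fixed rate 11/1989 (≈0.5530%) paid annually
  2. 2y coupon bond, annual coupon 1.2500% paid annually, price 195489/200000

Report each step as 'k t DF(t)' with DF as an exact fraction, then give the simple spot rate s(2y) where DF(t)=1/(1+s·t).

step 1 [1y] swap r/1=11/1989: DF=(1 − 11/1989·(0))/(1+11/1989) = 1989/2000 ≈ 0.994500
step 2 [2y] bond c/1=1/80: DF=(195489/200000 − 1/80·(0.994500))/(1+1/80) = 9531/10000 ≈ 0.953100

1 1 1989/2000
2 2 9531/10000
s(2y) = (1/(9531/10000) − 1)/(2) = 469/19062 ≈ 2.4604%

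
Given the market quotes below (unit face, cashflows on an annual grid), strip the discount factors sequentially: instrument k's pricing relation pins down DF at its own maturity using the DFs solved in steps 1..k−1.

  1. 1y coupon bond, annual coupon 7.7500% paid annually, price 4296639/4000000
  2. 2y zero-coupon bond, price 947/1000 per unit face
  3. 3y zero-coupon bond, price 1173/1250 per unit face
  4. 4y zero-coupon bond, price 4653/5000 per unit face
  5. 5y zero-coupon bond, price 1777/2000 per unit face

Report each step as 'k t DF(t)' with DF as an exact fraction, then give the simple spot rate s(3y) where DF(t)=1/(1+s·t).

step 1 [1y] bond c/1=31/400: DF=(4296639/4000000 − 31/400·(0))/(1+31/400) = 9969/10000 ≈ 0.996900
step 2 [2y] zero: DF = P = 947/1000 ≈ 0.947000
step 3 [3y] zero: DF = P = 1173/1250 ≈ 0.938400
step 4 [4y] zero: DF = P = 4653/5000 ≈ 0.930600
step 5 [5y] zero: DF = P = 1777/2000 ≈ 0.888500

1 1 9969/10000
2 2 947/1000
3 3 1173/1250
4 4 4653/5000
5 5 1777/2000
s(3y) = (1/(1173/1250) − 1)/(3) = 77/3519 ≈ 2.1881%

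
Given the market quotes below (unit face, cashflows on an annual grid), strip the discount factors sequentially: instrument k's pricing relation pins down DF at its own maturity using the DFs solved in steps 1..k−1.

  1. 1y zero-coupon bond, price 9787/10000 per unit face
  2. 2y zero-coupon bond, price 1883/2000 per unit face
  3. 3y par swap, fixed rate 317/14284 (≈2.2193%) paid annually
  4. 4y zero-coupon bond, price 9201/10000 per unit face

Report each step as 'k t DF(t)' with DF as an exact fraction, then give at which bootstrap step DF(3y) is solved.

step 1 [1y] zero: DF = P = 9787/10000 ≈ 0.978700
step 2 [2y] zero: DF = P = 1883/2000 ≈ 0.941500
step 3 [3y] swap r/1=317/14284: DF=(1 − 317/14284·(0.978700+0.941500))/(1+317/14284) = 4683/5000 ≈ 0.936600
step 4 [4y] zero: DF = P = 9201/10000 ≈ 0.920100

1 1 9787/10000
2 2 1883/2000
3 3 4683/5000
4 4 9201/10000
DF(3y) is solved at step 3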